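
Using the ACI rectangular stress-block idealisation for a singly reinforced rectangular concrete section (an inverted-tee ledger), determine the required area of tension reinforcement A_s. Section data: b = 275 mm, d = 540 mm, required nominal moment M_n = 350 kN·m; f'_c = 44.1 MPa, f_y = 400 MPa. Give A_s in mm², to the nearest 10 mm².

A_s ≈ 1730 mm²

With M_n = 0.85 f'_c a b (d − a/2), solve the quadratic for a:
a = d − √(d² − 2M_n/(0.85 f'_c b)) = 540 − √(540² − 2 × 350×10⁶/(0.85 × 44.1 × 275)) = 67.04 mm.
A_s = 0.85 f'_c a b / f_y = 0.85 × 44.1 × 67.04 × 275 / 400 = 1727.7 mm².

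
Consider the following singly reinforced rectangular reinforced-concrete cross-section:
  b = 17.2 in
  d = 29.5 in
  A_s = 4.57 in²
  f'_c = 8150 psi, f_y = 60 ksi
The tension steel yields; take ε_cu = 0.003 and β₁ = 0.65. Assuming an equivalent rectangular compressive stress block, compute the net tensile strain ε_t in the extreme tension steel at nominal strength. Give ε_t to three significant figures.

ε_t ≈ 0.0220

a = A_s f_y/(0.85 f'_c b) = 2.301 in.
β₁ = 0.65, so c = a/β₁ = 2.301/0.65 = 3.540 in.
From the linear strain diagram with ε_cu = 0.003: ε_t = 0.003 (d − c)/c = 0.003 × (29.5 − 3.540)/3.540 = 0.0220.
Since ε_t ≥ 0.005, the section is tension-controlled.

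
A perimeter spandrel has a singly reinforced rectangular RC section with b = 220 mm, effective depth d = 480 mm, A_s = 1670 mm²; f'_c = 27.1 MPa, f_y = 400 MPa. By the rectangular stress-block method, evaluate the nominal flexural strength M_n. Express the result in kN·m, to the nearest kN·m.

M_n ≈ 277 kN·m

T = A_s f_y = 1670 × 400 = 668000 N = 668 kN.
From C = T: a = T/(0.85 f'_c b) = 668000/(0.85 × 27.1 × 220) = 131.82 mm.
M_n = T(d − a/2) = 668 kN × (480 − 65.91) mm = 276.61 kN·m.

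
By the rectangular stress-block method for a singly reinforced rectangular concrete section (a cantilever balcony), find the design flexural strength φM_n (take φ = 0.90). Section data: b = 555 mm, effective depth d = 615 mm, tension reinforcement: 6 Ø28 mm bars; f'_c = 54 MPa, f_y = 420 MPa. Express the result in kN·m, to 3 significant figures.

φM_n ≈ 817 kN·m

A_s = 6 × 616 = 3696 mm².
T = A_s f_y = 3696 × 420 = 1552320 N = 1552.32 kN.
From C = T: a = T/(0.85 f'_c b) = 1552320/(0.85 × 54 × 555) = 60.94 mm.
M_n = T(d − a/2) = 1552.32 kN × (615 − 30.47) mm = 907.38 kN·m.
φM_n = 0.90 × 907.38 = 816.64 kN·m.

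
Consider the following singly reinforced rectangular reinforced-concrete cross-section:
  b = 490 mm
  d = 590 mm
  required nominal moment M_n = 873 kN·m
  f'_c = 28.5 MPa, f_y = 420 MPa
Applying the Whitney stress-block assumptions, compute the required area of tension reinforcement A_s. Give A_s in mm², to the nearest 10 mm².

A_s ≈ 4000 mm²

With M_n = 0.85 f'_c a b (d − a/2), solve the quadratic for a:
a = d − √(d² − 2M_n/(0.85 f'_c b)) = 590 − √(590² − 2 × 873×10⁶/(0.85 × 28.5 × 490)) = 141.66 mm.
A_s = 0.85 f'_c a b / f_y = 0.85 × 28.5 × 141.66 × 490 / 420 = 4003.7 mm².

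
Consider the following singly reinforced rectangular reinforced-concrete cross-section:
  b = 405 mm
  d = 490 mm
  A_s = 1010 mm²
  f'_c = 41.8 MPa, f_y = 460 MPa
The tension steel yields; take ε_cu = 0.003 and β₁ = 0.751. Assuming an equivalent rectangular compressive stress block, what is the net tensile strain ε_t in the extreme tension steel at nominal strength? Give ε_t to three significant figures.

a = A_s f_y/(0.85 f'_c b) = 32.29 mm.
β₁ = 0.751, so c = a/β₁ = 32.29/0.751 = 43.00 mm.
From the linear strain diagram with ε_cu = 0.003: ε_t = 0.003 (d − c)/c = 0.003 × (490 − 43.00)/43.00 = 0.0312.
Since ε_t ≥ 0.005, the section is tension-controlled.

ε_t ≈ 0.0312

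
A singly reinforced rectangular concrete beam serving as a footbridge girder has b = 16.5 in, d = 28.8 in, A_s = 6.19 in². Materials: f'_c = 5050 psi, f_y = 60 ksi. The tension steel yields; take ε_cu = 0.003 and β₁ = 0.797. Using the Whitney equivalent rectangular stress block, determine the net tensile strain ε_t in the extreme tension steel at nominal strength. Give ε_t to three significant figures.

ε_t ≈ 0.0101

a = A_s f_y/(0.85 f'_c b) = 5.244 in.
β₁ = 0.797, so c = a/β₁ = 5.244/0.797 = 6.580 in.
From the linear strain diagram with ε_cu = 0.003: ε_t = 0.003 (d − c)/c = 0.003 × (28.8 − 6.580)/6.580 = 0.0101.
Since ε_t ≥ 0.005, the section is tension-controlled.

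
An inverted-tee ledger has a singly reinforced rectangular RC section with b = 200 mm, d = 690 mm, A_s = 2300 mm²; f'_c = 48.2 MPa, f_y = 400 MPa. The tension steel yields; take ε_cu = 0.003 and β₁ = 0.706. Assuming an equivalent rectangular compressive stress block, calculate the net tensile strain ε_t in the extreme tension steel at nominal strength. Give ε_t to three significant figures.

a = A_s f_y/(0.85 f'_c b) = 112.28 mm.
β₁ = 0.706, so c = a/β₁ = 112.28/0.706 = 159.04 mm.
From the linear strain diagram with ε_cu = 0.003: ε_t = 0.003 (d − c)/c = 0.003 × (690 − 159.04)/159.04 = 0.0100.
Since ε_t ≥ 0.005, the section is tension-controlled.

ε_t ≈ 0.0100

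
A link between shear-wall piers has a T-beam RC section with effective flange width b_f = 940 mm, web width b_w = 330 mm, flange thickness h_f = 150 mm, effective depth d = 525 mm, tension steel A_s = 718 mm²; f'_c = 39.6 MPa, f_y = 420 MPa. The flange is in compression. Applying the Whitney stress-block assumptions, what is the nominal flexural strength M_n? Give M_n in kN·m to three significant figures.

M_n ≈ 157 kN·m

Tension: T = A_s f_y = 718 × 420 = 301560 N.
Try a within the flange: a = T/(0.85 f'_c b_f) = 301560/(0.85 × 39.6 × 940) = 9.53 mm.
Since a = 9.53 ≤ h_f = 150 mm, the stress block lies entirely in the flange; analyse as a rectangular beam of width b_f.
M_n = T(d − a/2) = 301560 × (525 − 4.765) = 156.88 × 10⁶ N·mm.
M_n = 156.88 kN·m.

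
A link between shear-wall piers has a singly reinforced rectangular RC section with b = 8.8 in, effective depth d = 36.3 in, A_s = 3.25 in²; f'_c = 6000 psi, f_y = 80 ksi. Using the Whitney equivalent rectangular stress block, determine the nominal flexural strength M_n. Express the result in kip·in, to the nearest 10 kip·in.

T = A_s f_y = 3.25 × 80 = 260 kips.
a = T/(0.85 f'_c b) = 260/(0.85 × 6 × 8.8) = 5.793 in.
M_n = T(d − a/2) = 260 × (36.3 − 2.8965) = 8684.9 kip·in.

M_n ≈ 8680 kip·in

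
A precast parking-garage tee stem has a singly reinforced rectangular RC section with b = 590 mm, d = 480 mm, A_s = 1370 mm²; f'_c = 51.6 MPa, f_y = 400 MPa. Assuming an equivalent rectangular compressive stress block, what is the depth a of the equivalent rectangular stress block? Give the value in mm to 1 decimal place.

T = A_s f_y = 1370 × 400 = 548000 N = 548 kN.
Setting C = 0.85 f'_c a b equal to T: a = 548000/(0.85 × 51.6 × 590) = 21.2 mm.

a ≈ 21.2 mm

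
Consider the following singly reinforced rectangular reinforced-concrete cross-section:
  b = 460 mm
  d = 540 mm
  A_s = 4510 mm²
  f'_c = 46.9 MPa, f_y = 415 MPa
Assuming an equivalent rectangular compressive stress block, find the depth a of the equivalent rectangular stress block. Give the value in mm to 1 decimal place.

T = A_s f_y = 4510 × 415 = 1871650 N = 1871.65 kN.
Setting C = 0.85 f'_c a b equal to T: a = 1871650/(0.85 × 46.9 × 460) = 102.1 mm.

a ≈ 102.1 mm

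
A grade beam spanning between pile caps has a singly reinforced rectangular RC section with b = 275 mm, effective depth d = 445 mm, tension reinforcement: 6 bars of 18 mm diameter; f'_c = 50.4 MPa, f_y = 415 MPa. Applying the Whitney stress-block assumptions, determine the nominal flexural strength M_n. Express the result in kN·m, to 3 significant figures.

M_n ≈ 264 kN·m

A_s = 6 × 254 = 1524 mm².
T = A_s f_y = 1524 × 415 = 632460 N = 632.46 kN.
From C = T: a = T/(0.85 f'_c b) = 632460/(0.85 × 50.4 × 275) = 53.68 mm.
M_n = T(d − a/2) = 632.46 kN × (445 − 26.84) mm = 264.47 kN·m.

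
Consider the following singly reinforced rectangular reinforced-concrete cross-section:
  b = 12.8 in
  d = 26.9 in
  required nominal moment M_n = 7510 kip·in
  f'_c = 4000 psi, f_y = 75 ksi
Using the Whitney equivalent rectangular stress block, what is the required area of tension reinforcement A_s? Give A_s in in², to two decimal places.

A_s ≈ 4.32 in²

From M_n = 0.85 f'_c a b (d − a/2):
a = d − √(d² − 2M_n/(0.85 f'_c b)) = 26.9 − √(26.9² − 2 × 7510/(0.85 × 4 × 12.8)) = 7.445 in.
A_s = 0.85 f'_c a b / f_y = 0.85 × 4 × 7.445 × 12.8 / 75 = 4.320 in².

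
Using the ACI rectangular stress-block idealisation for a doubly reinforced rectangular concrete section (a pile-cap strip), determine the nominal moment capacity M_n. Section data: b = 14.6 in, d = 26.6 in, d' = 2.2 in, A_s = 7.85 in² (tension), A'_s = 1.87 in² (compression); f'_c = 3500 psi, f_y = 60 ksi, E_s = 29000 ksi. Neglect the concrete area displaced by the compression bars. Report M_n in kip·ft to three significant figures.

Assume both steels yield.
a = (A_s − A'_s) f_y/(0.85 f'_c b) = (7.85 − 1.87) × 60/(0.85 × 3.5 × 14.6) = 8.261 in.
c = a/β₁ = 8.261/0.85 = 9.719 in; ε'_s = 0.003(c − d')/c = 0.0023 ≥ ε_y = 0.0021, so the compression steel yields.
M_n = (A_s − A'_s) f_y (d − a/2) + A'_s f_y (d − d') = 358.8 × (26.6 − 4.1305) + 112.2 × (26.6 − 2.2) = 8062.1 + 2737.7 = 10799.8 kip·in = 10799.8/12 = 899.98 kip·ft.

M_n ≈ 900 kip·ft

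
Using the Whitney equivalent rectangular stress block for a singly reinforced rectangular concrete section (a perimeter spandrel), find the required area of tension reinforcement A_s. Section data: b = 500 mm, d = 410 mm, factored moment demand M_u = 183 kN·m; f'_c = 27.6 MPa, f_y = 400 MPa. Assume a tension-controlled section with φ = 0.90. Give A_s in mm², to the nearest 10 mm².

A_s ≈ 1310 mm²

M_n = M_u/φ = 183/0.90 = 203.333 kN·m.
With M_n = 0.85 f'_c a b (d − a/2), solve the quadratic for a:
a = d − √(d² − 2M_n/(0.85 f'_c b)) = 410 − √(410² − 2 × 203.333×10⁶/(0.85 × 27.6 × 500)) = 44.72 mm.
A_s = 0.85 f'_c a b / f_y = 0.85 × 27.6 × 44.72 × 500 / 400 = 1311.4 mm².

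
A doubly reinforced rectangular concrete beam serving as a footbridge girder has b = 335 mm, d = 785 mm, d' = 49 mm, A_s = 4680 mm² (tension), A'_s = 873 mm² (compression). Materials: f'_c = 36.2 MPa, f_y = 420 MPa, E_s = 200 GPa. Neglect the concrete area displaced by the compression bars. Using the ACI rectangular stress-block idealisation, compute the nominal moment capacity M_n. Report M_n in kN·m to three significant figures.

Assume both tension and compression steel yield.
Net tension couple steel: A_s − A'_s = 3807 mm².
a = (A_s − A'_s) f_y / (0.85 f'_c b) = 1598940/(0.85 × 36.2 × 335) = 155.12 mm.
c = a/β₁ = 155.12/0.791 = 196.11 mm; ε'_s = 0.003(c − d')/c = 0.0023 ≥ f_y/E_s = 0.0021, so compression steel does yield.
M_n = (A_s − A'_s) f_y (d − a/2) + A'_s f_y (d − d') = [1598940 × (785 − 77.56) + 366660 × (785 − 49)] × 10⁻⁶ = 1131.15 + 269.86 = 1401.01 kN·m.

M_n ≈ 1400 kN·m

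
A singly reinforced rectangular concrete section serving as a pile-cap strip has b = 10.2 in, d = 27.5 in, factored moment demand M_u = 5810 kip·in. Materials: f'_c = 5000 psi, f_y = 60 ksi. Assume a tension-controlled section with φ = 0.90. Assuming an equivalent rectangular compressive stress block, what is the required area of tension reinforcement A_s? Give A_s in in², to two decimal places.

M_n = M_u/φ = 5810/0.90 = 6455.56 kip·in.
From M_n = 0.85 f'_c a b (d − a/2):
a = d − √(d² − 2M_n/(0.85 f'_c b)) = 27.5 − √(27.5² − 2 × 6455.56/(0.85 × 5 × 10.2)) = 6.089 in.
A_s = 0.85 f'_c a b / f_y = 0.85 × 5 × 6.089 × 10.2 / 60 = 4.399 in².

A_s ≈ 4.40 in²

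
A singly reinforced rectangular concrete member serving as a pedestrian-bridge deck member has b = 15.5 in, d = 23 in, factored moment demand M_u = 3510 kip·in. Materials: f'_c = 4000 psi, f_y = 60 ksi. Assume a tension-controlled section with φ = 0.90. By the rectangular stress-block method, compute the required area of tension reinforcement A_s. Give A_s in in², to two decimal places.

M_n = M_u/φ = 3510/0.90 = 3900 kip·in.
From M_n = 0.85 f'_c a b (d − a/2):
a = d − √(d² − 2M_n/(0.85 f'_c b)) = 23 − √(23² − 2 × 3900/(0.85 × 4 × 15.5)) = 3.481 in.
A_s = 0.85 f'_c a b / f_y = 0.85 × 4 × 3.481 × 15.5 / 60 = 3.057 in².

A_s ≈ 3.06 in²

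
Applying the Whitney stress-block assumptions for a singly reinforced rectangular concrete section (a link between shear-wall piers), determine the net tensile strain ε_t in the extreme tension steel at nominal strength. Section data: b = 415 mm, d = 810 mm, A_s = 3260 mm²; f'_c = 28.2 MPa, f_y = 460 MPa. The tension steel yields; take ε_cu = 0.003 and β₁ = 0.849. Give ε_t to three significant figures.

a = A_s f_y/(0.85 f'_c b) = 150.75 mm.
β₁ = 0.849, so c = a/β₁ = 150.75/0.849 = 177.56 mm.
From the linear strain diagram with ε_cu = 0.003: ε_t = 0.003 (d − c)/c = 0.003 × (810 − 177.56)/177.56 = 0.0107.
Since ε_t ≥ 0.005, the section is tension-controlled.

ε_t ≈ 0.0107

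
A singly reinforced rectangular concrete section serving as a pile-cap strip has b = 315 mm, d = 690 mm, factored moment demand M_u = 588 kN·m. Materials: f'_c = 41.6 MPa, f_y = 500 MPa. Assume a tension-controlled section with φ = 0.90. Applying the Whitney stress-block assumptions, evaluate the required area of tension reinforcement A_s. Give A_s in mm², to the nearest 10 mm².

A_s ≈ 2030 mm²

M_n = M_u/φ = 588/0.90 = 653.333 kN·m.
With M_n = 0.85 f'_c a b (d − a/2), solve the quadratic for a:
a = d − √(d² − 2M_n/(0.85 f'_c b)) = 690 − √(690² − 2 × 653.333×10⁶/(0.85 × 41.6 × 315)) = 91.01 mm.
A_s = 0.85 f'_c a b / f_y = 0.85 × 41.6 × 91.01 × 315 / 500 = 2027.4 mm².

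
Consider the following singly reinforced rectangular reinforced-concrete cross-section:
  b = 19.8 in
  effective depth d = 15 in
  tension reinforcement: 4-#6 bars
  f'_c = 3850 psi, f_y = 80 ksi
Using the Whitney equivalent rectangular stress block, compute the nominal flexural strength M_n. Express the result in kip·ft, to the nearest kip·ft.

A_s = 4 × 0.44 = 1.76 in².
T = A_s f_y = 1.76 × 80 = 140.8 kips.
a = T/(0.85 f'_c b) = 140.8/(0.85 × 3.85 × 19.8) = 2.173 in.
M_n = T(d − a/2) = 140.8 × (15 − 1.0865) = 1959.0 kip·in = 1959.0/12 = 163.25 kip·ft.

M_n ≈ 163 kip·ft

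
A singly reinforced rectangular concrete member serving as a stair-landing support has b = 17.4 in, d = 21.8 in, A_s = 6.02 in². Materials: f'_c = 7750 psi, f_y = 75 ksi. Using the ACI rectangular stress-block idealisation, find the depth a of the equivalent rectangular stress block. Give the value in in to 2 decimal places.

T = A_s f_y = 6.02 × 75 = 451.5 kips.
a = T/(0.85 f'_c b) = 451.5/(0.85 × 7.75 × 17.4) = 3.94 in.

a ≈ 3.94 in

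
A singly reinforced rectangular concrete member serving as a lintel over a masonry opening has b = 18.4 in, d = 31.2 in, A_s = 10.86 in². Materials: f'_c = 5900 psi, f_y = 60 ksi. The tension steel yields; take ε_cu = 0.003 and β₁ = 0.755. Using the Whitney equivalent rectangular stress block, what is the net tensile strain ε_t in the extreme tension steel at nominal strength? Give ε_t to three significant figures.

ε_t ≈ 0.00701

a = A_s f_y/(0.85 f'_c b) = 7.061 in.
β₁ = 0.755, so c = a/β₁ = 7.061/0.755 = 9.352 in.
From the linear strain diagram with ε_cu = 0.003: ε_t = 0.003 (d − c)/c = 0.003 × (31.2 − 9.352)/9.352 = 0.00701.
Since ε_t ≥ 0.005, the section is tension-controlled.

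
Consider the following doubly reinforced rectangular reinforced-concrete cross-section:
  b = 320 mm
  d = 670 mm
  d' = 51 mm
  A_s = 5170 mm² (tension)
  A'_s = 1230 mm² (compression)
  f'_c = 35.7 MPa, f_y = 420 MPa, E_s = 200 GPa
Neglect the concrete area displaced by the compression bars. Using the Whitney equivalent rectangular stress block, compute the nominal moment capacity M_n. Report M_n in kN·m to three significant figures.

Assume both tension and compression steel yield.
Net tension couple steel: A_s − A'_s = 3940 mm².
a = (A_s − A'_s) f_y / (0.85 f'_c b) = 1654800/(0.85 × 35.7 × 320) = 170.42 mm.
c = a/β₁ = 170.42/0.795 = 214.36 mm; ε'_s = 0.003(c − d')/c = 0.0023 ≥ f_y/E_s = 0.0021, so compression steel does yield.
M_n = (A_s − A'_s) f_y (d − a/2) + A'_s f_y (d − d') = [1654800 × (670 − 85.21) + 516600 × (670 − 51)] × 10⁻⁶ = 967.71 + 319.78 = 1287.49 kN·m.

M_n ≈ 1290 kN·m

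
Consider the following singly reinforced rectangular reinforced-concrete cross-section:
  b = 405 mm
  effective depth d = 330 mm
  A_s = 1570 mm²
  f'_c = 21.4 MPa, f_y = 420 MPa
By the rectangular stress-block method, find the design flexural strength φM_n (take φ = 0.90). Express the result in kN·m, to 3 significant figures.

T = A_s f_y = 1570 × 420 = 659400 N = 659.4 kN.
From C = T: a = T/(0.85 f'_c b) = 659400/(0.85 × 21.4 × 405) = 89.51 mm.
M_n = T(d − a/2) = 659.4 kN × (330 − 44.755) mm = 188.09 kN·m.
φM_n = 0.90 × 188.09 = 169.28 kN·m.

φM_n ≈ 169 kN·m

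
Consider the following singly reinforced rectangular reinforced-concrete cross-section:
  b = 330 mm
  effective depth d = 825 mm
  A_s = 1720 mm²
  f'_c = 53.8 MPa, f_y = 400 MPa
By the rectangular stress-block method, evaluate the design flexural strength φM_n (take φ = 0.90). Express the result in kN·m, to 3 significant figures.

T = A_s f_y = 1720 × 400 = 688000 N = 688 kN.
From C = T: a = T/(0.85 f'_c b) = 688000/(0.85 × 53.8 × 330) = 45.59 mm.
M_n = T(d − a/2) = 688 kN × (825 − 22.795) mm = 551.92 kN·m.
φM_n = 0.90 × 551.92 = 496.73 kN·m.

φM_n ≈ 497 kN·m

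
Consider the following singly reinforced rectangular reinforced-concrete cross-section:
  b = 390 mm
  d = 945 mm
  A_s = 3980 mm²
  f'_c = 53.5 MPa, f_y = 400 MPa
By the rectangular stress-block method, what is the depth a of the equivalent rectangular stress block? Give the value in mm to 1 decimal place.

T = A_s f_y = 3980 × 400 = 1592000 N = 1592 kN.
Setting C = 0.85 f'_c a b equal to T: a = 1592000/(0.85 × 53.5 × 390) = 89.8 mm.

a ≈ 89.8 mm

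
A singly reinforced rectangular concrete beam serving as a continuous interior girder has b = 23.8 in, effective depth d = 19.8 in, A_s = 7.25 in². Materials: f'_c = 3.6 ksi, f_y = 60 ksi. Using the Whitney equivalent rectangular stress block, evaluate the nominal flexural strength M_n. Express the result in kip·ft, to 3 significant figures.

M_n ≈ 609 kip·ft

T = A_s f_y = 7.25 × 60 = 435 kips.
a = T/(0.85 f'_c b) = 435/(0.85 × 3.6 × 23.8) = 5.973 in.
M_n = T(d − a/2) = 435 × (19.8 − 2.9865) = 7313.9 kip·in = 7313.9/12 = 609.49 kip·ft.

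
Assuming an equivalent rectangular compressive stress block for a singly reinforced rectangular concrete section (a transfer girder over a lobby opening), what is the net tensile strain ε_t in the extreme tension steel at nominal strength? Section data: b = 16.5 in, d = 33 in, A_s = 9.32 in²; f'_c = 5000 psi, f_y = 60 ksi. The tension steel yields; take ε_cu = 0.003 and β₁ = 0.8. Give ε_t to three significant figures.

a = A_s f_y/(0.85 f'_c b) = 7.974 in.
β₁ = 0.8, so c = a/β₁ = 7.974/0.8 = 9.968 in.
From the linear strain diagram with ε_cu = 0.003: ε_t = 0.003 (d − c)/c = 0.003 × (33 − 9.968)/9.968 = 0.00693.
Since ε_t ≥ 0.005, the section is tension-controlled.

ε_t ≈ 0.00693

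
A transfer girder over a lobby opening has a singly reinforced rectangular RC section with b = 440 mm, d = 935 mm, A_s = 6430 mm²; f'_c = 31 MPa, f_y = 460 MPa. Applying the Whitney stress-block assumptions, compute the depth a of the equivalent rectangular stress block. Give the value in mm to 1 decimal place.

T = A_s f_y = 6430 × 460 = 2957800 N = 2957.8 kN.
Setting C = 0.85 f'_c a b equal to T: a = 2957800/(0.85 × 31 × 440) = 255.1 mm.

a ≈ 255.1 mm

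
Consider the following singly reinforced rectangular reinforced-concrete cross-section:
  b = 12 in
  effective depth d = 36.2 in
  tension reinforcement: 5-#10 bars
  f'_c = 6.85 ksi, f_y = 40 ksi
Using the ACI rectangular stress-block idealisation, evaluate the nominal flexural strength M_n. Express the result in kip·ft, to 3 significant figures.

A_s = 5 × 1.27 = 6.35 in².
T = A_s f_y = 6.35 × 40 = 254 kips.
a = T/(0.85 f'_c b) = 254/(0.85 × 6.85 × 12) = 3.635 in.
M_n = T(d − a/2) = 254 × (36.2 − 1.8175) = 8733.2 kip·in = 8733.2/12 = 727.77 kip·ft.

M_n ≈ 728 kip·ft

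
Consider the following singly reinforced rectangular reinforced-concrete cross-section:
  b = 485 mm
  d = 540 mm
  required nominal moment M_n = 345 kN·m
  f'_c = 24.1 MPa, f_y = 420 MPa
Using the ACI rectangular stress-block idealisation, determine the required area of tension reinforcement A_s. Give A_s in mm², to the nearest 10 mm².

With M_n = 0.85 f'_c a b (d − a/2), solve the quadratic for a:
a = d − √(d² − 2M_n/(0.85 f'_c b)) = 540 − √(540² − 2 × 345×10⁶/(0.85 × 24.1 × 485)) = 68.67 mm.
A_s = 0.85 f'_c a b / f_y = 0.85 × 24.1 × 68.67 × 485 / 420 = 1624.4 mm².

A_s ≈ 1620 mm²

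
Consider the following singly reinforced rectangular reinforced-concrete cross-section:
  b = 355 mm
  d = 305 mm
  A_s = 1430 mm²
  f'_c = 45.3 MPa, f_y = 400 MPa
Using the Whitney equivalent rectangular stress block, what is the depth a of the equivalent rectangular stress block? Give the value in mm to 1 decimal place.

a ≈ 41.8 mm

T = A_s f_y = 1430 × 400 = 572000 N = 572 kN.
Setting C = 0.85 f'_c a b equal to T: a = 572000/(0.85 × 45.3 × 355) = 41.8 mm.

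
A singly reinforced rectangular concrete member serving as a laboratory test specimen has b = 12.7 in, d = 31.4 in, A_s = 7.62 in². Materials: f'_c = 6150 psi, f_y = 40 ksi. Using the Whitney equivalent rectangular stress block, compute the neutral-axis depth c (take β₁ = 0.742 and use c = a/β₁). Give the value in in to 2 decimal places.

T = A_s f_y = 7.62 × 40 = 304.8 kips.
a = T/(0.85 f'_c b) = 304.8/(0.85 × 6.15 × 12.7) = 4.5911 in.
With β₁ = 0.742, c = a/β₁ = 4.5911/0.742 = 6.19 in.

c ≈ 6.19 in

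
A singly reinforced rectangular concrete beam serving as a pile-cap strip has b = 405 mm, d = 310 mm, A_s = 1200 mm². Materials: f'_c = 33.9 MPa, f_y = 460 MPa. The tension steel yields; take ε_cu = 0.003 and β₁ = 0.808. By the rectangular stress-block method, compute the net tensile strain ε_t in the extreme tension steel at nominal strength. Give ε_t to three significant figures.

a = A_s f_y/(0.85 f'_c b) = 47.30 mm.
β₁ = 0.808, so c = a/β₁ = 47.30/0.808 = 58.54 mm.
From the linear strain diagram with ε_cu = 0.003: ε_t = 0.003 (d − c)/c = 0.003 × (310 − 58.54)/58.54 = 0.0129.
Since ε_t ≥ 0.005, the section is tension-controlled.

ε_t ≈ 0.0129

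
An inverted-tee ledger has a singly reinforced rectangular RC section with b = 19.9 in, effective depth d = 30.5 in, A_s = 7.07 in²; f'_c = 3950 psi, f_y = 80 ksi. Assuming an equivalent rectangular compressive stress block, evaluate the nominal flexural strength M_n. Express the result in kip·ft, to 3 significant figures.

M_n ≈ 1240 kip·ft

T = A_s f_y = 7.07 × 80 = 565.6 kips.
a = T/(0.85 f'_c b) = 565.6/(0.85 × 3.95 × 19.9) = 8.465 in.
M_n = T(d − a/2) = 565.6 × (30.5 − 4.2325) = 14856.9 kip·in = 14856.9/12 = 1238.08 kip·ft.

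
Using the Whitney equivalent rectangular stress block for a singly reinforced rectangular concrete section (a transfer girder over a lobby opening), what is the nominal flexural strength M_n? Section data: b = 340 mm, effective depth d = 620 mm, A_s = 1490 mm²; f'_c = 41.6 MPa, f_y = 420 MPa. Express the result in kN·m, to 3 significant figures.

M_n ≈ 372 kN·m

T = A_s f_y = 1490 × 420 = 625800 N = 625.8 kN.
From C = T: a = T/(0.85 f'_c b) = 625800/(0.85 × 41.6 × 340) = 52.05 mm.
M_n = T(d − a/2) = 625.8 kN × (620 − 26.025) mm = 371.71 kN·m.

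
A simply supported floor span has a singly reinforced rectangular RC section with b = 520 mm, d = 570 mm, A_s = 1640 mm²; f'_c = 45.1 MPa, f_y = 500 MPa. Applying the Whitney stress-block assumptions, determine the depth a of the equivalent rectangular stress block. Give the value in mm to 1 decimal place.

a ≈ 41.1 mm

T = A_s f_y = 1640 × 500 = 820000 N = 820 kN.
Setting C = 0.85 f'_c a b equal to T: a = 820000/(0.85 × 45.1 × 520) = 41.1 mm.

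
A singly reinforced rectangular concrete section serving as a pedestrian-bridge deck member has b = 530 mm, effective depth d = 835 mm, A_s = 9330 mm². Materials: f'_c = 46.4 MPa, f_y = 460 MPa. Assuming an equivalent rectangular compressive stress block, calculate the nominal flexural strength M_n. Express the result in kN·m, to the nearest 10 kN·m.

T = A_s f_y = 9330 × 460 = 4291800 N = 4291.8 kN.
From C = T: a = T/(0.85 f'_c b) = 4291800/(0.85 × 46.4 × 530) = 205.32 mm.
M_n = T(d − a/2) = 4291.8 kN × (835 − 102.66) mm = 3143.06 kN·m.

M_n ≈ 3140 kN·m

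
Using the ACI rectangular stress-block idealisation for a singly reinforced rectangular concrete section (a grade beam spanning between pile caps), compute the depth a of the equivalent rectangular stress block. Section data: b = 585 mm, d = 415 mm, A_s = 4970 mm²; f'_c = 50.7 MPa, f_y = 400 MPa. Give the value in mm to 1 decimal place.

T = A_s f_y = 4970 × 400 = 1988000 N = 1988 kN.
Setting C = 0.85 f'_c a b equal to T: a = 1988000/(0.85 × 50.7 × 585) = 78.9 mm.

a ≈ 78.9 mm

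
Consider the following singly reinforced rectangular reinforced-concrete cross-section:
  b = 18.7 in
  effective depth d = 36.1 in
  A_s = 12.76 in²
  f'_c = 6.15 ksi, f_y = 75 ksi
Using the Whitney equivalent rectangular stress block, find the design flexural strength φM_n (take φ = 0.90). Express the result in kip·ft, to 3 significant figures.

T = A_s f_y = 12.76 × 75 = 957 kips.
a = T/(0.85 f'_c b) = 957/(0.85 × 6.15 × 18.7) = 9.790 in.
M_n = T(d − a/2) = 957 × (36.1 − 4.895) = 29863.2 kip·in = 29863.2/12 = 2488.60 kip·ft.
φM_n = 0.90 × 2488.60 = 2239.74 kip·ft.

φM_n ≈ 2240 kip·ft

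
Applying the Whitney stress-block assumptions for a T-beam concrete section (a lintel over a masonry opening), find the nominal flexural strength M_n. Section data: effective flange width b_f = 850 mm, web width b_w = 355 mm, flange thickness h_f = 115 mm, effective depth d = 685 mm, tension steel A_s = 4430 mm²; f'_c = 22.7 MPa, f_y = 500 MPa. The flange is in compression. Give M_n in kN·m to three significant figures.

Tension: T = A_s f_y = 4430 × 500 = 2215000 N.
Try a within the flange: a = T/(0.85 f'_c b_f) = 2215000/(0.85 × 22.7 × 850) = 135.05 mm.
a = 135.05 > h_f = 115 mm: the block extends into the web. Split into flange-overhang and web parts.
C_f = 0.85 f'_c (b_f − b_w) h_f = 0.85 × 22.7 × (850 − 355) × 115 = 1098368 N.
Remaining web compression depth: a_w = (T − C_f)/(0.85 f'_c b_w) = (2215000 − 1098368)/(0.85 × 22.7 × 355) = 163.02 mm.
M_n = C_f(d − h_f/2) + (T − C_f)(d − a_w/2) = 1098368 × (685 − 57.5) + 1116632 × (685 − 81.51) = 689.23 + 673.88 = 1363.11 × 10⁶ N·mm.
M_n = 1363.11 kN·m.

M_n ≈ 1360 kN·m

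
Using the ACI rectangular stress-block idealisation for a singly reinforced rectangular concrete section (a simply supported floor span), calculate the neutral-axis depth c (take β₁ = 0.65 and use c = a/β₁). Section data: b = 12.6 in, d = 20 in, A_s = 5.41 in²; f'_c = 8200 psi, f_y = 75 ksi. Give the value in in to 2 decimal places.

T = A_s f_y = 5.41 × 75 = 405.75 kips.
a = T/(0.85 f'_c b) = 405.75/(0.85 × 8.2 × 12.6) = 4.6201 in.
With β₁ = 0.65, c = a/β₁ = 4.6201/0.65 = 7.11 in.

c ≈ 7.11 in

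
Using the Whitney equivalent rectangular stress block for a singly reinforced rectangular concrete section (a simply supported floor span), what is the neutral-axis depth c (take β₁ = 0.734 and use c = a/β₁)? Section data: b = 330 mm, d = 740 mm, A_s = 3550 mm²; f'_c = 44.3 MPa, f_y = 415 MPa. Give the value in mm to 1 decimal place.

T = A_s f_y = 3550 × 415 = 1473250 N = 1473.25 kN.
Setting C = 0.85 f'_c a b equal to T: a = 1473250/(0.85 × 44.3 × 330) = 118.560 mm.
With β₁ = 0.734, c = a/β₁ = 118.560/0.734 = 161.5 mm.

c ≈ 161.5 mm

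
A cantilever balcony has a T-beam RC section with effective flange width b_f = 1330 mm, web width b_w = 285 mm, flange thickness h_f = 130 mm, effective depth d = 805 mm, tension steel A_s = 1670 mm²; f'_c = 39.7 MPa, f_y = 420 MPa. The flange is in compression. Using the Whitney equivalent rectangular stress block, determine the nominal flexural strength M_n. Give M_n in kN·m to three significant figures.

M_n ≈ 559 kN·m

Tension: T = A_s f_y = 1670 × 420 = 701400 N.
Try a within the flange: a = T/(0.85 f'_c b_f) = 701400/(0.85 × 39.7 × 1330) = 15.63 mm.
Since a = 15.63 ≤ h_f = 130 mm, the stress block lies entirely in the flange; analyse as a rectangular beam of width b_f.
M_n = T(d − a/2) = 701400 × (805 − 7.815) = 559.15 × 10⁶ N·mm.
M_n = 559.15 kN·m.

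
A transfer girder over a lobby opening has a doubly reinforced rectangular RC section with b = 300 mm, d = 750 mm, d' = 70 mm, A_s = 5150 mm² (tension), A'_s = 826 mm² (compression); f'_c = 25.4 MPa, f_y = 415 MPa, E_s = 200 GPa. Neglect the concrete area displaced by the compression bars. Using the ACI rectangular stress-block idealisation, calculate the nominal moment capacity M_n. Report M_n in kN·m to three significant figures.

Assume both tension and compression steel yield.
Net tension couple steel: A_s − A'_s = 4324 mm².
a = (A_s − A'_s) f_y / (0.85 f'_c b) = 1794460/(0.85 × 25.4 × 300) = 277.05 mm.
c = a/β₁ = 277.05/0.85 = 325.94 mm; ε'_s = 0.003(c − d')/c = 0.0024 ≥ f_y/E_s = 0.0021, so compression steel does yield.
M_n = (A_s − A'_s) f_y (d − a/2) + A'_s f_y (d − d') = [1794460 × (750 − 138.525) + 342790 × (750 − 70)] × 10⁻⁶ = 1097.27 + 233.10 = 1330.37 kN·m.

M_n ≈ 1330 kN·m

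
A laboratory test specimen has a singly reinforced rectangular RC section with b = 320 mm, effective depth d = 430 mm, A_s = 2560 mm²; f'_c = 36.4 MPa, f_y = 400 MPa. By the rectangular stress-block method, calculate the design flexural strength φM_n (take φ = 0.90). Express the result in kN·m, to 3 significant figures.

T = A_s f_y = 2560 × 400 = 1024000 N = 1024 kN.
From C = T: a = T/(0.85 f'_c b) = 1024000/(0.85 × 36.4 × 320) = 103.43 mm.
M_n = T(d − a/2) = 1024 kN × (430 − 51.715) mm = 387.36 kN·m.
φM_n = 0.90 × 387.36 = 348.62 kN·m.

φM_n ≈ 349 kN·m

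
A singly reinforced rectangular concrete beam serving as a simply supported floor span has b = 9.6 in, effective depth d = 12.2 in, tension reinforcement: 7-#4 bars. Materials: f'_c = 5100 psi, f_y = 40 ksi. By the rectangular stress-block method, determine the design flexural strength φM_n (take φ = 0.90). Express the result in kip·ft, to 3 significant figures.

A_s = 7 × 0.2 = 1.4 in².
T = A_s f_y = 1.4 × 40 = 56 kips.
a = T/(0.85 f'_c b) = 56/(0.85 × 5.1 × 9.6) = 1.346 in.
M_n = T(d − a/2) = 56 × (12.2 − 0.673) = 645.5 kip·in = 645.5/12 = 53.79 kip·ft.
φM_n = 0.90 × 53.79 = 48.41 kip·ft.

φM_n ≈ 48.4 kip·ft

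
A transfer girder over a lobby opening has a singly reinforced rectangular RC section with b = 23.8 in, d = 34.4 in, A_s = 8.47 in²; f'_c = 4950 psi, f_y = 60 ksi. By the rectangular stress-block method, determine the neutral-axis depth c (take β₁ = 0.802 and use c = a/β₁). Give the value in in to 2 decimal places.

c ≈ 6.33 in

T = A_s f_y = 8.47 × 60 = 508.2 kips.
a = T/(0.85 f'_c b) = 508.2/(0.85 × 4.95 × 23.8) = 5.0750 in.
With β₁ = 0.802, c = a/β₁ = 5.0750/0.802 = 6.33 in.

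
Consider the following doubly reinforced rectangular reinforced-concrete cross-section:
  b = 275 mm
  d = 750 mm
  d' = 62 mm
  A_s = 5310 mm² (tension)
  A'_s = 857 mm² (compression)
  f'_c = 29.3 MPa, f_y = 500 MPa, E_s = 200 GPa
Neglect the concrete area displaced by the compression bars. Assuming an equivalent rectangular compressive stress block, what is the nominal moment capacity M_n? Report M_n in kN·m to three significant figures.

M_n ≈ 1600 kN·m

Assume both tension and compression steel yield.
Net tension couple steel: A_s − A'_s = 4453 mm².
a = (A_s − A'_s) f_y / (0.85 f'_c b) = 2226500/(0.85 × 29.3 × 275) = 325.09 mm.
c = a/β₁ = 325.09/0.841 = 386.55 mm; ε'_s = 0.003(c − d')/c = 0.0025 ≥ f_y/E_s = 0.0025, so compression steel does yield.
M_n = (A_s − A'_s) f_y (d − a/2) + A'_s f_y (d − d') = [2226500 × (750 − 162.545) + 428500 × (750 − 62)] × 10⁻⁶ = 1307.97 + 294.81 = 1602.78 kN·m.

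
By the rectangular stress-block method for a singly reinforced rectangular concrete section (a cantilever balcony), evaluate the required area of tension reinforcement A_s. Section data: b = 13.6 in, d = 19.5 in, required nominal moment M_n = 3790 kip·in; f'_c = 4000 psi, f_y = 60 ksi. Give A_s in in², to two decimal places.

A_s ≈ 3.69 in²

From M_n = 0.85 f'_c a b (d − a/2):
a = d − √(d² − 2M_n/(0.85 f'_c b)) = 19.5 − √(19.5² − 2 × 3790/(0.85 × 4 × 13.6)) = 4.792 in.
A_s = 0.85 f'_c a b / f_y = 0.85 × 4 × 4.792 × 13.6 / 60 = 3.693 in².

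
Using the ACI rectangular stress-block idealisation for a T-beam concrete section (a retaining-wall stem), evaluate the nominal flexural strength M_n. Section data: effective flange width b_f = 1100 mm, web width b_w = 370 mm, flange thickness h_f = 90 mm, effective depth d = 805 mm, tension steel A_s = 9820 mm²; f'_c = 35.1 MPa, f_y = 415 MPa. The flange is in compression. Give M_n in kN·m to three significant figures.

M_n ≈ 2990 kN·m

Tension: T = A_s f_y = 9820 × 415 = 4075300 N.
Try a within the flange: a = T/(0.85 f'_c b_f) = 4075300/(0.85 × 35.1 × 1100) = 124.18 mm.
a = 124.18 > h_f = 90 mm: the block extends into the web. Split into flange-overhang and web parts.
C_f = 0.85 f'_c (b_f − b_w) h_f = 0.85 × 35.1 × (1100 − 370) × 90 = 1960160 N.
Remaining web compression depth: a_w = (T − C_f)/(0.85 f'_c b_w) = (4075300 − 1960160)/(0.85 × 35.1 × 370) = 191.61 mm.
M_n = C_f(d − h_f/2) + (T − C_f)(d − a_w/2) = 1960160 × (805 − 45) + 2115140 × (805 − 95.805) = 1489.72 + 1500.05 = 2989.77 × 10⁶ N·mm.
M_n = 2989.77 kN·m.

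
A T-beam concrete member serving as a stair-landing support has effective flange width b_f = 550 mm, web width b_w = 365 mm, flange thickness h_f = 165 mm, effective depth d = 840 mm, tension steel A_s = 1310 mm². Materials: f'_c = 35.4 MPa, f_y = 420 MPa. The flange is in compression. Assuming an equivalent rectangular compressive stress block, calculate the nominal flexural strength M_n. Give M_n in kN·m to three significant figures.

Tension: T = A_s f_y = 1310 × 420 = 550200 N.
Try a within the flange: a = T/(0.85 f'_c b_f) = 550200/(0.85 × 35.4 × 550) = 33.25 mm.
Since a = 33.25 ≤ h_f = 165 mm, the stress block lies entirely in the flange; analyse as a rectangular beam of width b_f.
M_n = T(d − a/2) = 550200 × (840 − 16.625) = 453.02 × 10⁶ N·mm.
M_n = 453.02 kN·m.

M_n ≈ 453 kN·m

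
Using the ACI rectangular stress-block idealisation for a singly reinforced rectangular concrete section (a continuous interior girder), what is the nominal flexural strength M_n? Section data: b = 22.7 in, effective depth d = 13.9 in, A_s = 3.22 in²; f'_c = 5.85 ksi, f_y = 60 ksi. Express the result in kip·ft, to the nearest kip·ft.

M_n ≈ 210 kip·ft

T = A_s f_y = 3.22 × 60 = 193.2 kips.
a = T/(0.85 f'_c b) = 193.2/(0.85 × 5.85 × 22.7) = 1.712 in.
M_n = T(d − a/2) = 193.2 × (13.9 − 0.856) = 2520.1 kip·in = 2520.1/12 = 210.01 kip·ft.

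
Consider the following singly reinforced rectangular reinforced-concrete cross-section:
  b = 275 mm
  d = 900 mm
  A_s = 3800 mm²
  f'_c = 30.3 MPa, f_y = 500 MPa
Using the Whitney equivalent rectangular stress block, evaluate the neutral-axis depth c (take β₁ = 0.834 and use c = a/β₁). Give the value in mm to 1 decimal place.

T = A_s f_y = 3800 × 500 = 1900000 N = 1900 kN.
Setting C = 0.85 f'_c a b equal to T: a = 1900000/(0.85 × 30.3 × 275) = 268.262 mm.
With β₁ = 0.834, c = a/β₁ = 268.262/0.834 = 321.7 mm.

c ≈ 321.7 mm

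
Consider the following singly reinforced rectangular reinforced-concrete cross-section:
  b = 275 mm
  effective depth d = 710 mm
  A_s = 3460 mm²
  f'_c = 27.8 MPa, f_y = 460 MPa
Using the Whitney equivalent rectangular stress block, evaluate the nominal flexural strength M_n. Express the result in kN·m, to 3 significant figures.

T = A_s f_y = 3460 × 460 = 1591600 N = 1591.6 kN.
From C = T: a = T/(0.85 f'_c b) = 1591600/(0.85 × 27.8 × 275) = 244.93 mm.
M_n = T(d − a/2) = 1591.6 kN × (710 − 122.465) mm = 935.12 kN·m.

M_n ≈ 935 kN·m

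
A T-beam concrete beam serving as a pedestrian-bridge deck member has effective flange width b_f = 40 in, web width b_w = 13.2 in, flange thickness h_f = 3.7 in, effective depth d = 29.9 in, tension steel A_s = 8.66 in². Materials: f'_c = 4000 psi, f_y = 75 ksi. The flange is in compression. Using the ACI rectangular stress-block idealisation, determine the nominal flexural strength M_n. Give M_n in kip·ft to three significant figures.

Tension: T = A_s f_y = 8.66 × 75 = 649.5 kips.
Try a within the flange: a = T/(0.85 f'_c b_f) = 649.5/(0.85 × 4 × 40) = 4.776 in.
a = 4.776 > h_f = 3.7 in: the block extends into the web. Split into flange-overhang and web parts.
C_f = 0.85 f'_c (b_f − b_w) h_f = 0.85 × 4 × (40 − 13.2) × 3.7 = 337.1 kips.
Remaining web compression depth: a_w = (T − C_f)/(0.85 f'_c b_w) = (649.5 − 337.1)/(0.85 × 4 × 13.2) = 6.961 in.
M_n = C_f(d − h_f/2) + (T − C_f)(d − a_w/2) = 337.1 × (29.9 − 1.85) + 312.4 × (29.9 − 3.4805) = 9455.7 + 8253.5 = 17709.2 kip·in.
M_n = 17709.2/12 = 1475.77 kip·ft.

M_n ≈ 1480 kip·ft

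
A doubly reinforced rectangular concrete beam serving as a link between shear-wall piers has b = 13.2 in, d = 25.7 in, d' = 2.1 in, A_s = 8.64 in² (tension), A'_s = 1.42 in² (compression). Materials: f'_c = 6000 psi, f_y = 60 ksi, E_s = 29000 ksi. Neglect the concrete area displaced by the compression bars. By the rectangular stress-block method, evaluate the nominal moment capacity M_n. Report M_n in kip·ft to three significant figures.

M_n ≈ 979 kip·ft

Assume both steels yield.
a = (A_s − A'_s) f_y/(0.85 f'_c b) = (8.64 − 1.42) × 60/(0.85 × 6 × 13.2) = 6.435 in.
c = a/β₁ = 6.435/0.75 = 8.580 in; ε'_s = 0.003(c − d')/c = 0.0023 ≥ ε_y = 0.0021, so the compression steel yields.
M_n = (A_s − A'_s) f_y (d − a/2) + A'_s f_y (d − d') = 433.2 × (25.7 − 3.2175) + 85.2 × (25.7 − 2.1) = 9739.4 + 2010.7 = 11750.1 kip·in = 11750.1/12 = 979.18 kip·ft.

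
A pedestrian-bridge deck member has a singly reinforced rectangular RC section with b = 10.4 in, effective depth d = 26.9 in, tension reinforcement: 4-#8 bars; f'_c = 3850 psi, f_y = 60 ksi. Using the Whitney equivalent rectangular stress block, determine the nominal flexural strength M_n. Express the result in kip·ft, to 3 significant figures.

A_s = 4 × 0.79 = 3.16 in².
T = A_s f_y = 3.16 × 60 = 189.6 kips.
a = T/(0.85 f'_c b) = 189.6/(0.85 × 3.85 × 10.4) = 5.571 in.
M_n = T(d − a/2) = 189.6 × (26.9 − 2.7855) = 4572.1 kip·in = 4572.1/12 = 381.01 kip·ft.

M_n ≈ 381 kip·ft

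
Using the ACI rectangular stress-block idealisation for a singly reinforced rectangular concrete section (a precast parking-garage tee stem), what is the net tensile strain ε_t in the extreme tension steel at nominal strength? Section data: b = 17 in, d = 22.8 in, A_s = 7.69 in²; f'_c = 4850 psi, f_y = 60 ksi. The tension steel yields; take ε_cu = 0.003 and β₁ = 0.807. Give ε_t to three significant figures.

ε_t ≈ 0.00538

a = A_s f_y/(0.85 f'_c b) = 6.584 in.
β₁ = 0.807, so c = a/β₁ = 6.584/0.807 = 8.159 in.
From the linear strain diagram with ε_cu = 0.003: ε_t = 0.003 (d − c)/c = 0.003 × (22.8 − 8.159)/8.159 = 0.00538.
Since ε_t ≥ 0.005, the section is tension-controlled.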